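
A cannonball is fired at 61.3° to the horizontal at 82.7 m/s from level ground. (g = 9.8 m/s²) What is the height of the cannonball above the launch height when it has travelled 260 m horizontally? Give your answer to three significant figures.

265 m

v_x = 82.7 cos 61.3° = 39.71 m/s, v_y0 = 82.7 sin 61.3° = 72.54 m/s.
Time to reach x = 260 m: t = x / v_x = 260 / 39.71 = 6.547 s.
y = v_y0 t − ½ g t² = 72.54×6.547 − 4.900×6.547² = 265 m.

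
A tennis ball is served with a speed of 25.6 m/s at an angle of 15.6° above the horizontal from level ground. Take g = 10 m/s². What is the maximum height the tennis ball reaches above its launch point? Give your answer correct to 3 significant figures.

Vertical component of launch velocity: v_y = 25.6 sin 15.6° = 6.884 m/s.
At the highest point the vertical velocity is zero, so v_y² = 2 g h_max.
h_max = (6.884)² / (2 × 10) = 47.39 / 20.00 = 2.37 m.

2.37 m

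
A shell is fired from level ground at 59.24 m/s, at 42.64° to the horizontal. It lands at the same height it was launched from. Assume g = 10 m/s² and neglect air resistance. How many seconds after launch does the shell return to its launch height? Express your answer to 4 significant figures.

Vertical component: v_y = 59.24 sin 42.64° = 40.129 m/s.
For a projectile landing at launch height, time of flight is t = 2 v_y / g = 2 × 40.129 / 10 = 8.026 s.

8.026 s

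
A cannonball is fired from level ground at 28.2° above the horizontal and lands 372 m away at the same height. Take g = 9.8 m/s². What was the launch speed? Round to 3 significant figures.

On level ground, R = v₀² sin(2θ) / g, so v₀ = √(R g / sin 2θ).
sin(2 × 28.2°) = 0.8329.
v₀ = √(372 × 9.8 / 0.8329) = √4377 = 66.2 m/s.

66.2 m/s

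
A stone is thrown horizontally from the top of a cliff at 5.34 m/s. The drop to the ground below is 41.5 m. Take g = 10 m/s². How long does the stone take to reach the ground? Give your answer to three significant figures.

The horizontal speed doesn't affect the fall. With v_y0 = 0, h = ½ g t².
t = √(2 × 41.5 / 10) = √8.300 = 2.88 s.

2.88 s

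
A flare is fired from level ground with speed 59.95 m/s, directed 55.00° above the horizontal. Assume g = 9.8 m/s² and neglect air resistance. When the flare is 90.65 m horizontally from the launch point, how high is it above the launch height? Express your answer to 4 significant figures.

95.41 m

v_x = 59.95 cos 55.00° = 34.386 m/s, v_y0 = 59.95 sin 55.00° = 49.108 m/s.
Time to reach x = 90.65 m: t = x / v_x = 90.65 / 34.386 = 2.6362 s.
y = v_y0 t − ½ g t² = 49.108×2.6362 − 4.900×2.6362² = 95.41 m.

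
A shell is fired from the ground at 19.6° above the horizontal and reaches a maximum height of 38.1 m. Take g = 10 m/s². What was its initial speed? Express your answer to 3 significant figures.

At maximum height v_y = 0, so (v₀ sin θ)² = 2 g H.
v₀ sin 19.6° = √(2 × 10 × 38.1) = 27.60 m/s.
v₀ = 27.60 / sin 19.6° = 27.60 / 0.3355 = 82.3 m/s.

82.3 m/s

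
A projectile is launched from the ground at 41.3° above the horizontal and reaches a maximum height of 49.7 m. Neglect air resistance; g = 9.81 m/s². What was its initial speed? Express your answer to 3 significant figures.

47.3 m/s

At maximum height v_y = 0, so (v₀ sin θ)² = 2 g H.
v₀ sin 41.3° = √(2 × 9.81 × 49.7) = 31.23 m/s.
v₀ = 31.23 / sin 41.3° = 31.23 / 0.6600 = 47.3 m/s.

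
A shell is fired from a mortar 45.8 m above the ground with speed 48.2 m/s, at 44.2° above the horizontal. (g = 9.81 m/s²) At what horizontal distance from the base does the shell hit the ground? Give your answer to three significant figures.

277 m

Components: v_x = 48.2 cos 44.2° = 34.56 m/s, v_y = 48.2 sin 44.2° = 33.60 m/s.
Vertical: 0 = 45.8 + 33.60 t − ½(9.81) t² ⇒ 4.905 t² − 33.60 t − 45.8 = 0.
t = [33.60 + √(1129 + 898.6)] / 9.810 = 8.015 s.
Horizontal: R = v_x · t = 34.56 × 8.015 = 277 m.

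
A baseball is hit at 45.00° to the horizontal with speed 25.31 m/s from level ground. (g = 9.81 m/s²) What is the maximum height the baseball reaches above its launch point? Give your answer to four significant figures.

Vertical component of launch velocity: v_y = 25.31 sin 45.00° = 17.897 m/s.
At the highest point the vertical velocity is zero, so v_y² = 2 g h_max.
h_max = (17.897)² / (2 × 9.81) = 320.30 / 19.62 = 16.33 m.

16.33 m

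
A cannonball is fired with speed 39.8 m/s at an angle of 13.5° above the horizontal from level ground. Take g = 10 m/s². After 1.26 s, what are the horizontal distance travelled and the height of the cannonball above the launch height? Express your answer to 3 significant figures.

x = 48.8 m, y = 3.77 m

v_x = 39.8 cos 13.5° = 38.70 m/s; v_y0 = 39.8 sin 13.5° = 9.291 m/s.
x = v_x t = 38.70 × 1.26 = 48.8 m.
y = v_y0 t − ½ g t² = 9.291×1.26 − 5.000×1.26² = 3.77 m.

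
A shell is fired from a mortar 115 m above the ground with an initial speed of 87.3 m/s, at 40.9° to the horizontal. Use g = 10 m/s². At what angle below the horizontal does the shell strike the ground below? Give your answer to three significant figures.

v_x = 87.3 cos 40.9° = 65.99 m/s.
At impact |v_y| = √(v_y0² + 2 g h) = √(57.16² + 2×10×115) = 74.61 m/s.
Angle below horizontal = arctan(|v_y| / v_x) = arctan(74.61 / 65.99) = 48.5°.

48.5°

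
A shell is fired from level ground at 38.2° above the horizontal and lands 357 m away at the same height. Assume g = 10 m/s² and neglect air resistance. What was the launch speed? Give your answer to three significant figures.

60.6 m/s

On level ground, R = v₀² sin(2θ) / g, so v₀ = √(R g / sin 2θ).
sin(2 × 38.2°) = 0.9720.
v₀ = √(357 × 10 / 0.9720) = √3673 = 60.6 m/s.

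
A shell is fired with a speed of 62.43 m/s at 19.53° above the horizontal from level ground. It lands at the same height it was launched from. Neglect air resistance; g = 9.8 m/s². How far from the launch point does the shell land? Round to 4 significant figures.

Components: v_x = 62.43 cos 19.53° = 58.838 m/s, v_y = 62.43 sin 19.53° = 20.870 m/s.
Time of flight (same landing height): t = 2 v_y / g = 2 × 20.870 / 9.8 = 4.2592 s.
Range: R = v_x · t = 58.838 × 4.2592 = 250.6 m.

250.6 m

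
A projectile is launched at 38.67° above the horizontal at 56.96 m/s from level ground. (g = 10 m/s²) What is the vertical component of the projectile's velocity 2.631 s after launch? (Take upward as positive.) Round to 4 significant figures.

Initial vertical component: v_y0 = 56.96 sin 38.67° = 35.591 m/s.
v_y(t) = v_y0 − g t = 35.591 − 10 × 2.631 = 9.281 m/s.

9.281 m/s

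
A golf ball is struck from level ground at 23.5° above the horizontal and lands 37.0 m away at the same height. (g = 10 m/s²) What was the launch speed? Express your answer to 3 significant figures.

On level ground, R = v₀² sin(2θ) / g, so v₀ = √(R g / sin 2θ).
sin(2 × 23.5°) = 0.7314.
v₀ = √(37.0 × 10 / 0.7314) = √505.9 = 22.5 m/s.

22.5 m/s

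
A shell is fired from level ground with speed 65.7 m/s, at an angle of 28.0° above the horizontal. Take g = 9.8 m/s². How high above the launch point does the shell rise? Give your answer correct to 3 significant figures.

Vertical component of launch velocity: v_y = 65.7 sin 28.0° = 30.84 m/s.
At the highest point the vertical velocity is zero, so v_y² = 2 g h_max.
h_max = (30.84)² / (2 × 9.8) = 951.1 / 19.60 = 48.5 m.

48.5 m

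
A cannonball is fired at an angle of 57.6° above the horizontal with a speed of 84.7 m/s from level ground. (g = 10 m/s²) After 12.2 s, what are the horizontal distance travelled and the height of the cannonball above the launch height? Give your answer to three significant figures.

v_x = 84.7 cos 57.6° = 45.38 m/s; v_y0 = 84.7 sin 57.6° = 71.51 m/s.
x = v_x t = 45.38 × 12.2 = 554 m.
y = v_y0 t − ½ g t² = 71.51×12.2 − 5.000×12.2² = 128 m.

x = 554 m, y = 128 m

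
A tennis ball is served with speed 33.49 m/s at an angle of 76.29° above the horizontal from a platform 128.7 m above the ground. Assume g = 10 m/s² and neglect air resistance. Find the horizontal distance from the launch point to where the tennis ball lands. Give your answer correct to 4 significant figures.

73.66 m

Components: v_x = 33.49 cos 76.29° = 7.9374 m/s, v_y = 33.49 sin 76.29° = 32.536 m/s.
Vertical: 0 = 128.7 + 32.536 t − ½(10) t² ⇒ 5.000 t² − 32.536 t − 128.7 = 0.
t = [32.536 + √(1058.6 + 2574.0)] / 10.00 = 9.2807 s.
Horizontal: R = v_x · t = 7.9374 × 9.2807 = 73.66 m.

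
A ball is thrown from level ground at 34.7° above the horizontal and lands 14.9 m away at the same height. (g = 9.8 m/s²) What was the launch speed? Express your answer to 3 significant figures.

12.5 m/s

On level ground, R = v₀² sin(2θ) / g, so v₀ = √(R g / sin 2θ).
sin(2 × 34.7°) = 0.9361.
v₀ = √(14.9 × 9.8 / 0.9361) = √156.0 = 12.5 m/s.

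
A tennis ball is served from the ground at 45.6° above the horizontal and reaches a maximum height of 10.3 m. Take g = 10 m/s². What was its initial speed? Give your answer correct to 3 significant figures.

At maximum height v_y = 0, so (v₀ sin θ)² = 2 g H.
v₀ sin 45.6° = √(2 × 10 × 10.3) = 14.35 m/s.
v₀ = 14.35 / sin 45.6° = 14.35 / 0.7145 = 20.1 m/s.

20.1 m/s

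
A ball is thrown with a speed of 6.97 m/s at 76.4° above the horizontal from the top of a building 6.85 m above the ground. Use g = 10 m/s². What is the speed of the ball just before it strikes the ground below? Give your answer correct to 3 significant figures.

13.6 m/s

v_x = 6.97 cos 76.4° = 1.639 m/s is unchanged throughout.
For the vertical component, v_y² = v_y0² + 2 g h = (6.775)² + 2×10×6.85 = 182.9, so |v_y| = 13.52 m/s.
Impact speed = √(v_x² + v_y²) = √(2.686 + 182.9) = 13.6 m/s.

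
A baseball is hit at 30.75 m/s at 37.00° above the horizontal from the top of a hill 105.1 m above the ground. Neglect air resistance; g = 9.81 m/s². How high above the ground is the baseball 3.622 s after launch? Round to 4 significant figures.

v_y0 = 30.75 sin 37.00° = 18.506 m/s.
y(t) = 105.1 + v_y0 t − ½ g t² = 105.1 + 18.506×3.622 − ½×9.81×3.622² = 107.8 m.

107.8 m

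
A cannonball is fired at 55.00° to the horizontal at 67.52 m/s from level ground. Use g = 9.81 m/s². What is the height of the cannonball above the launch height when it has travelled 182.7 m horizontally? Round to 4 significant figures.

v_x = 67.52 cos 55.00° = 38.728 m/s, v_y0 = 67.52 sin 55.00° = 55.309 m/s.
Time to reach x = 182.7 m: t = x / v_x = 182.7 / 38.728 = 4.7175 s.
y = v_y0 t − ½ g t² = 55.309×4.7175 − 4.905×4.7175² = 151.8 m.

151.8 m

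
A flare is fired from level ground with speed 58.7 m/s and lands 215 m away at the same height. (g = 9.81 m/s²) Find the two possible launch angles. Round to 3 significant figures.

18.9° and 71.1°

Level-ground range: R = v₀² sin(2θ)/g ⇒ sin 2θ = R g / v₀² = 215×9.81/58.7² = 0.6121.
2θ = arcsin(0.6121) = 37.74° or 180° − 37.74° = 142.26°.
So θ = 18.9° or θ = 71.1°.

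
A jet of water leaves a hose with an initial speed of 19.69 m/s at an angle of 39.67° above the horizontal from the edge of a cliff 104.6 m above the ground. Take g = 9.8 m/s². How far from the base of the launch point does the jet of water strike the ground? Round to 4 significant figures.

Components: v_x = 19.69 cos 39.67° = 15.156 m/s, v_y = 19.69 sin 39.67° = 12.569 m/s.
Vertical: 0 = 104.6 + 12.569 t − ½(9.8) t² ⇒ 4.900 t² − 12.569 t − 104.6 = 0.
t = [12.569 + √(157.98 + 2050.2)] / 9.800 = 6.0776 s.
Horizontal: R = v_x · t = 15.156 × 6.0776 = 92.11 m.

92.11 m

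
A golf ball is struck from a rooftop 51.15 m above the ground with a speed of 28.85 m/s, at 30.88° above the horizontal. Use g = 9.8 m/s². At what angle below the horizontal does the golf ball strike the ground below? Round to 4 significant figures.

54.69°

v_x = 28.85 cos 30.88° = 24.760 m/s.
At impact |v_y| = √(v_y0² + 2 g h) = √(14.807² + 2×9.8×51.15) = 34.954 m/s.
Angle below horizontal = arctan(|v_y| / v_x) = arctan(34.954 / 24.760) = 54.69°.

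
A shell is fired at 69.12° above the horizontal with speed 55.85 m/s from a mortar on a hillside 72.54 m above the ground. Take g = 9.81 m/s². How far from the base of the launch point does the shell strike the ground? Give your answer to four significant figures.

236.5 m

Components: v_x = 55.85 cos 69.12° = 19.906 m/s, v_y = 55.85 sin 69.12° = 52.182 m/s.
Vertical: 0 = 72.54 + 52.182 t − ½(9.81) t² ⇒ 4.905 t² − 52.182 t − 72.54 = 0.
t = [52.182 + √(2723.0 + 1423.2)] / 9.810 = 11.883 s.
Horizontal: R = v_x · t = 19.906 × 11.883 = 236.5 m.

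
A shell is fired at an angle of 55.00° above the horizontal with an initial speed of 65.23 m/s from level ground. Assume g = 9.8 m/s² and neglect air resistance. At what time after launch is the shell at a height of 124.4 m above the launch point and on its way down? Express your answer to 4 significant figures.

7.536 s

v_y0 = 65.23 sin 55.00° = 53.433 m/s.
Set y = v_y0 t − ½ g t² = 124.4: 4.900 t² − 53.433 t + 124.4 = 0.
t = [53.433 ± √(2855.1 − 2438.2)] / 9.8 = (53.433 ± 20.418) / 9.8, giving t = 3.369 s or t = 7.536 s.
On the way down corresponds to the larger root: t = 7.536 s.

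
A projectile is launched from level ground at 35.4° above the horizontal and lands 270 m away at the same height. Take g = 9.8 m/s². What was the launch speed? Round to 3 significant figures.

52.9 m/s

On level ground, R = v₀² sin(2θ) / g, so v₀ = √(R g / sin 2θ).
sin(2 × 35.4°) = 0.9444.
v₀ = √(270 × 9.8 / 0.9444) = √2802 = 52.9 m/s.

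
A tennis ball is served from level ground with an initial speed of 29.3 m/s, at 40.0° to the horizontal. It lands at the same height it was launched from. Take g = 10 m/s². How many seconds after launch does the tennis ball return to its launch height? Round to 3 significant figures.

Vertical component: v_y = 29.3 sin 40.0° = 18.83 m/s.
For a projectile landing at launch height, time of flight is t = 2 v_y / g = 2 × 18.83 / 10 = 3.77 s.

3.77 s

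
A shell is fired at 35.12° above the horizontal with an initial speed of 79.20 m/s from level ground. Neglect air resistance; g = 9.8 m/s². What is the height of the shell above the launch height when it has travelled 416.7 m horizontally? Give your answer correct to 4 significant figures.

v_x = 79.20 cos 35.12° = 64.782 m/s, v_y0 = 79.20 sin 35.12° = 45.563 m/s.
Time to reach x = 416.7 m: t = x / v_x = 416.7 / 64.782 = 6.4323 s.
y = v_y0 t − ½ g t² = 45.563×6.4323 − 4.900×6.4323² = 90.34 m.

90.34 m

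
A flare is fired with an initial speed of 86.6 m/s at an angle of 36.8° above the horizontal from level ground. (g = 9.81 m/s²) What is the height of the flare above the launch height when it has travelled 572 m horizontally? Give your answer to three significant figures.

v_x = 86.6 cos 36.8° = 69.34 m/s, v_y0 = 86.6 sin 36.8° = 51.88 m/s.
Time to reach x = 572 m: t = x / v_x = 572 / 69.34 = 8.249 s.
y = v_y0 t − ½ g t² = 51.88×8.249 − 4.905×8.249² = 94.2 m.

94.2 m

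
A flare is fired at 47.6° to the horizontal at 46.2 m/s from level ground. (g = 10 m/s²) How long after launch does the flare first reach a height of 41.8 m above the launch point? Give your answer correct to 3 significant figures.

v_y0 = 46.2 sin 47.6° = 34.12 m/s.
Set y = v_y0 t − ½ g t² = 41.8: 5.000 t² − 34.12 t + 41.8 = 0.
t = [34.12 ± √(1164 − 836.0)] / 10 = (34.12 ± 18.11) / 10, giving t = 1.60 s or t = 5.22 s.
The flare is on the way up at the first time, so t = 1.60 s.

1.60 s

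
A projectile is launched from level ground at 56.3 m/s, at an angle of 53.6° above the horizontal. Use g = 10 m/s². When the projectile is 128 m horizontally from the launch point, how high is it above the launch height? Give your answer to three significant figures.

100 m

v_x = 56.3 cos 53.6° = 33.41 m/s, v_y0 = 56.3 sin 53.6° = 45.32 m/s.
Time to reach x = 128 m: t = x / v_x = 128 / 33.41 = 3.831 s.
y = v_y0 t − ½ g t² = 45.32×3.831 − 5.000×3.831² = 100 m.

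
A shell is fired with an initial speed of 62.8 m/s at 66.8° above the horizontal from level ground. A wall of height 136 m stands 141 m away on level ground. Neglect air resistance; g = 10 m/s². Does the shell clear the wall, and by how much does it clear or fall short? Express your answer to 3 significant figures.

v_x = 62.8 cos 66.8° = 24.74 m/s; v_y0 = 62.8 sin 66.8° = 57.72 m/s.
Time to reach the wall: t = 141 / 24.74 = 5.699 s.
Height at that point: y = 57.72×5.699 − 5.000×5.699² = 166.6 m.
That is 166.6 − 136 = 30.6 m above the top of the wall, so the shell clears it.

Yes — it clears the wall by 30.6 m.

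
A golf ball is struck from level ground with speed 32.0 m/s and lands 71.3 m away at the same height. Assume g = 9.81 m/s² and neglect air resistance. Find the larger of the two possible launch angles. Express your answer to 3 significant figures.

Level-ground range: R = v₀² sin(2θ)/g ⇒ sin 2θ = R g / v₀² = 71.3×9.81/32.0² = 0.6831.
2θ = arcsin(0.6831) = 43.09° or 180° − 43.09° = 136.91°.
So θ = 21.5° or θ = 68.5°.

68.5°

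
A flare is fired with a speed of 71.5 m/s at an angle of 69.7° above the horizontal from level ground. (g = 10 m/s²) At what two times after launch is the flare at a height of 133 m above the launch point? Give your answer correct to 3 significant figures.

v_y0 = 71.5 sin 69.7° = 67.06 m/s.
Set y = v_y0 t − ½ g t² = 133: 5.000 t² − 67.06 t + 133 = 0.
t = [67.06 ± √(4497 − 2660)] / 10 = (67.06 ± 42.86) / 10, giving t = 2.42 s or t = 11.0 s.
So the flare is at 133 m at t = 2.42 s (rising) and t = 11.0 s (falling).

2.42 s and 11.0 s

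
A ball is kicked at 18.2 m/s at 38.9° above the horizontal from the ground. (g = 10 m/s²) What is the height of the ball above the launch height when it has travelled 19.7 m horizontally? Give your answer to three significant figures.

6.22 m

v_x = 18.2 cos 38.9° = 14.16 m/s, v_y0 = 18.2 sin 38.9° = 11.43 m/s.
Time to reach x = 19.7 m: t = x / v_x = 19.7 / 14.16 = 1.391 s.
y = v_y0 t − ½ g t² = 11.43×1.391 − 5.000×1.391² = 6.22 m.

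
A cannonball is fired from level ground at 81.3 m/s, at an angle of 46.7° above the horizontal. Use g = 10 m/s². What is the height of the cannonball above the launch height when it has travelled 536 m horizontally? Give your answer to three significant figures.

107 m

v_x = 81.3 cos 46.7° = 55.76 m/s, v_y0 = 81.3 sin 46.7° = 59.17 m/s.
Time to reach x = 536 m: t = x / v_x = 536 / 55.76 = 9.613 s.
y = v_y0 t − ½ g t² = 59.17×9.613 − 5.000×9.613² = 107 m.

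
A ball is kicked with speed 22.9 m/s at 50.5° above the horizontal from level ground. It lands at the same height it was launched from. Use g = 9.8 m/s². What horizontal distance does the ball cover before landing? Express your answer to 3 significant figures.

52.5 m

For level ground, R = v₀² sin(2θ) / g.
sin(2 × 50.5°) = sin 101.0° = 0.9816.
R = (22.9)² × 0.9816 / 9.8 = 52.5 m.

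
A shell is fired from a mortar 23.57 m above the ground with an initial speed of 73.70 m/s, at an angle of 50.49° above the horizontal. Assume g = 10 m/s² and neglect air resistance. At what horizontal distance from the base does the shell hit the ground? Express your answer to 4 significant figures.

552.0 m

Components: v_x = 73.70 cos 50.49° = 46.889 m/s, v_y = 73.70 sin 50.49° = 56.861 m/s.
Vertical: 0 = 23.57 + 56.861 t − ½(10) t² ⇒ 5.000 t² − 56.861 t − 23.57 = 0.
t = [56.861 + √(3233.2 + 471.40)] / 10.00 = 11.773 s.
Horizontal: R = v_x · t = 46.889 × 11.773 = 552.0 m.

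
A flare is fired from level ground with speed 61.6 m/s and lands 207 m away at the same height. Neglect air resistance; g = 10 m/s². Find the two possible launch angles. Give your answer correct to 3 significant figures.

16.5° and 73.5°

Level-ground range: R = v₀² sin(2θ)/g ⇒ sin 2θ = R g / v₀² = 207×10/61.6² = 0.5455.
2θ = arcsin(0.5455) = 33.06° or 180° − 33.06° = 146.94°.
So θ = 16.5° or θ = 73.5°.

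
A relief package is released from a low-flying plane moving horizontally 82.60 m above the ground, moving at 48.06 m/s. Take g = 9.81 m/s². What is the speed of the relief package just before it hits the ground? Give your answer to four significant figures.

62.69 m/s

Fall time: t = √(2 × 82.60 / 9.81) = 4.1037 s.
At impact: v_x = 48.06 m/s (unchanged), v_y = g t = 9.81 × 4.1037 = 40.257 m/s.
Speed = √(v_x² + v_y²) = √(2309.8 + 1620.6) = 62.69 m/s.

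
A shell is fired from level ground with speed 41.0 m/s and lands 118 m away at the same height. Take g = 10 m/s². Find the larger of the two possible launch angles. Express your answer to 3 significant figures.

67.7°

Level-ground range: R = v₀² sin(2θ)/g ⇒ sin 2θ = R g / v₀² = 118×10/41.0² = 0.7020.
2θ = arcsin(0.7020) = 44.59° or 180° − 44.59° = 135.41°.
So θ = 22.3° or θ = 67.7°.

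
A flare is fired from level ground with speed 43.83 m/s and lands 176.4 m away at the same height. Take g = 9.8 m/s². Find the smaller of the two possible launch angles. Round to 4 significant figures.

Level-ground range: R = v₀² sin(2θ)/g ⇒ sin 2θ = R g / v₀² = 176.4×9.8/43.83² = 0.8999.
2θ = arcsin(0.8999) = 64.145° or 180° − 64.145° = 115.855°.
So θ = 32.07° or θ = 57.93°.

32.07°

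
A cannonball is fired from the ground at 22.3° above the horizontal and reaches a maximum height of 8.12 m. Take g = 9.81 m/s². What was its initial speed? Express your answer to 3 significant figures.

33.3 m/s

At maximum height v_y = 0, so (v₀ sin θ)² = 2 g H.
v₀ sin 22.3° = √(2 × 9.81 × 8.12) = 12.62 m/s.
v₀ = 12.62 / sin 22.3° = 12.62 / 0.3795 = 33.3 m/s.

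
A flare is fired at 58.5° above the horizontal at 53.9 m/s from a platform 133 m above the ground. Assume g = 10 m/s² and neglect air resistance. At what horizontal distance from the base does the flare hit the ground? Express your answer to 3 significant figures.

Components: v_x = 53.9 cos 58.5° = 28.16 m/s, v_y = 53.9 sin 58.5° = 45.96 m/s.
Vertical: 0 = 133 + 45.96 t − ½(10) t² ⇒ 5.000 t² − 45.96 t − 133 = 0.
t = [45.96 + √(2112 + 2660)] / 10.00 = 11.50 s.
Horizontal: R = v_x · t = 28.16 × 11.50 = 324 m.

324 m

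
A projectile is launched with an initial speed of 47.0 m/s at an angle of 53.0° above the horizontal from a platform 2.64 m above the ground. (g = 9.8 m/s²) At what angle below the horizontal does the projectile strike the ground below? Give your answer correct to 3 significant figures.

53.5°

v_x = 47.0 cos 53.0° = 28.29 m/s.
At impact |v_y| = √(v_y0² + 2 g h) = √(37.54² + 2×9.8×2.64) = 38.22 m/s.
Angle below horizontal = arctan(|v_y| / v_x) = arctan(38.22 / 28.29) = 53.5°.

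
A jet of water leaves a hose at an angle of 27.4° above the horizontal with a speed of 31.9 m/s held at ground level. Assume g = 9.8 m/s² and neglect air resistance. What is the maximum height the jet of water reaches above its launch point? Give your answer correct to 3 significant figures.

11.0 m

Vertical component of launch velocity: v_y = 31.9 sin 27.4° = 14.68 m/s.
At the highest point the vertical velocity is zero, so v_y² = 2 g h_max.
h_max = (14.68)² / (2 × 9.8) = 215.5 / 19.60 = 11.0 m.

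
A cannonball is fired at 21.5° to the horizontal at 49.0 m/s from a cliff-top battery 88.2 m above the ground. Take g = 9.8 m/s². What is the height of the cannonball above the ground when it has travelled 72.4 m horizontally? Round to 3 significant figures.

v_x = 49.0 cos 21.5° = 45.59 m/s, v_y0 = 49.0 sin 21.5° = 17.96 m/s.
Time to reach x = 72.4 m: t = x / v_x = 72.4 / 45.59 = 1.588 s.
y = 88.2 + v_y0 t − ½ g t² = 88.2 + 17.96×1.588 − 4.900×1.588² = 104 m.

104 m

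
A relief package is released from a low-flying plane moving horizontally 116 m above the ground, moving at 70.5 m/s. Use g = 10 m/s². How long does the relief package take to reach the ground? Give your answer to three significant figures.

4.82 s

The horizontal speed doesn't affect the fall. With v_y0 = 0, h = ½ g t².
t = √(2 × 116 / 10) = √23.20 = 4.82 s.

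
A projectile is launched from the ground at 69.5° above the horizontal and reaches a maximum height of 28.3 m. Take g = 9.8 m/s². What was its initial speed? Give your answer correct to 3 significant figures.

At maximum height v_y = 0, so (v₀ sin θ)² = 2 g H.
v₀ sin 69.5° = √(2 × 9.8 × 28.3) = 23.55 m/s.
v₀ = 23.55 / sin 69.5° = 23.55 / 0.9367 = 25.1 m/s.

25.1 m/s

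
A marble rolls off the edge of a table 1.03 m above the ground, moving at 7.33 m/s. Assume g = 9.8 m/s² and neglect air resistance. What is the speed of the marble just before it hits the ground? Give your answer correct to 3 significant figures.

Fall time: t = √(2 × 1.03 / 9.8) = 0.4585 s.
At impact: v_x = 7.33 m/s (unchanged), v_y = g t = 9.8 × 0.4585 = 4.493 m/s.
Speed = √(v_x² + v_y²) = √(53.73 + 20.19) = 8.60 m/s.

8.60 m/s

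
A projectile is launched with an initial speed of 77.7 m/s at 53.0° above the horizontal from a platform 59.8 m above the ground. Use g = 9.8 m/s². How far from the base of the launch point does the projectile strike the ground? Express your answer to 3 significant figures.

Components: v_x = 77.7 cos 53.0° = 46.76 m/s, v_y = 77.7 sin 53.0° = 62.05 m/s.
Vertical: 0 = 59.8 + 62.05 t − ½(9.8) t² ⇒ 4.900 t² − 62.05 t − 59.8 = 0.
t = [62.05 + √(3850 + 1172)] / 9.800 = 13.56 s.
Horizontal: R = v_x · t = 46.76 × 13.56 = 634 m.

634 m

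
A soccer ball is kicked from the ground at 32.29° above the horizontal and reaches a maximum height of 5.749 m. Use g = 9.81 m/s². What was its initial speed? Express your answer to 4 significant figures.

At maximum height v_y = 0, so (v₀ sin θ)² = 2 g H.
v₀ sin 32.29° = √(2 × 9.81 × 5.749) = 10.621 m/s.
v₀ = 10.621 / sin 32.29° = 10.621 / 0.5342 = 19.88 m/s.

19.88 m/s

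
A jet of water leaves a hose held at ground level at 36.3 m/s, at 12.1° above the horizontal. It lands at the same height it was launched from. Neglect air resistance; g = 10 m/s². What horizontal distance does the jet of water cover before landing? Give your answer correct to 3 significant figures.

54.0 m

Components: v_x = 36.3 cos 12.1° = 35.49 m/s, v_y = 36.3 sin 12.1° = 7.609 m/s.
Time of flight (same landing height): t = 2 v_y / g = 2 × 7.609 / 10 = 1.522 s.
Range: R = v_x · t = 35.49 × 1.522 = 54.0 m.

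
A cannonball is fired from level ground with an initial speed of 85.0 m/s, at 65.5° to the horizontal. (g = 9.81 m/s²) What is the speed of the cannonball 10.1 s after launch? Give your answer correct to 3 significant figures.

v_x = 85.0 cos 65.5° = 35.25 m/s (constant).
v_y(t) = 85.0 sin 65.5° − g t = 77.35 − 9.81 × 10.1 = -21.73 m/s.
Speed = √(v_x² + v_y²) = √(1243 + 472.2) = 41.4 m/s.

41.4 m/s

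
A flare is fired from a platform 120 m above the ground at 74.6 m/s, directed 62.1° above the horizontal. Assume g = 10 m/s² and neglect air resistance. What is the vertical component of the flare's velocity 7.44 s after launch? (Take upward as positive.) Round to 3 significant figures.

-8.47 m/s

Initial vertical component: v_y0 = 74.6 sin 62.1° = 65.93 m/s.
v_y(t) = v_y0 − g t = 65.93 − 10 × 7.44 = -8.47 m/s.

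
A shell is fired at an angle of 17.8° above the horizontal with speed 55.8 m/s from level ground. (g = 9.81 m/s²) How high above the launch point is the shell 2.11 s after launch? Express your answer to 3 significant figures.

14.2 m

v_y0 = 55.8 sin 17.8° = 17.06 m/s.
y(t) = v_y0 t − ½ g t² = 17.06×2.11 − 4.905×2.11² = 14.2 m.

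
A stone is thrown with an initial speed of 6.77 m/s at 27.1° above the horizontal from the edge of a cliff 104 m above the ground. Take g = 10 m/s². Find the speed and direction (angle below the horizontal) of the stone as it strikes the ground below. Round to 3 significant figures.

46.1 m/s at 82.5° below the horizontal

v_x = 6.77 cos 27.1° = 6.027 m/s (constant).
|v_y| at impact = √((3.084)² + 2×10×104) = 45.71 m/s.
Speed = √(6.027² + 45.71²) = 46.1 m/s; angle = arctan(45.71/6.027) = 82.5° below horizontal.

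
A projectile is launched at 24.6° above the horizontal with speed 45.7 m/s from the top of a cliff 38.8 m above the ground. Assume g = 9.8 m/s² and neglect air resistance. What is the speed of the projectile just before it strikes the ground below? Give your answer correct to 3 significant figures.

v_x = 45.7 cos 24.6° = 41.55 m/s is unchanged throughout.
For the vertical component, v_y² = v_y0² + 2 g h = (19.02)² + 2×9.8×38.8 = 1122, so |v_y| = 33.50 m/s.
Impact speed = √(v_x² + v_y²) = √(1726 + 1122) = 53.4 m/s.

53.4 m/s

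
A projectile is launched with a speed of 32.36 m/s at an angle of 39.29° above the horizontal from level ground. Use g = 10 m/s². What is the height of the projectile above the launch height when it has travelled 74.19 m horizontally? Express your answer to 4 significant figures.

v_x = 32.36 cos 39.29° = 25.045 m/s, v_y0 = 32.36 sin 39.29° = 20.492 m/s.
Time to reach x = 74.19 m: t = x / v_x = 74.19 / 25.045 = 2.9623 s.
y = v_y0 t − ½ g t² = 20.492×2.9623 − 5.000×2.9623² = 16.83 m.

16.83 m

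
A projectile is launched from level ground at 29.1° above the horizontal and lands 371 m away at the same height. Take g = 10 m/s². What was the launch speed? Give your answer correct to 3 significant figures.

66.1 m/s

On level ground, R = v₀² sin(2θ) / g, so v₀ = √(R g / sin 2θ).
sin(2 × 29.1°) = 0.8499.
v₀ = √(371 × 10 / 0.8499) = √4365 = 66.1 m/s.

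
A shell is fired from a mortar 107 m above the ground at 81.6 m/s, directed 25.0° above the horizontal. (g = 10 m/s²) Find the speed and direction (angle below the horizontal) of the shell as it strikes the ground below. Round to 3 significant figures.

v_x = 81.6 cos 25.0° = 73.95 m/s (constant).
|v_y| at impact = √((34.49)² + 2×10×107) = 57.70 m/s.
Speed = √(73.95² + 57.70²) = 93.8 m/s; angle = arctan(57.70/73.95) = 38.0° below horizontal.

93.8 m/s at 38.0° below the horizontal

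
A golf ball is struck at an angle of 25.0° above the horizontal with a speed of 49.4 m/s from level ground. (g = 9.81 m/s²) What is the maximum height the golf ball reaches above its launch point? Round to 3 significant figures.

22.2 m

Vertical component of launch velocity: v_y = 49.4 sin 25.0° = 20.88 m/s.
At the highest point the vertical velocity is zero, so v_y² = 2 g h_max.
h_max = (20.88)² / (2 × 9.81) = 436.0 / 19.62 = 22.2 m.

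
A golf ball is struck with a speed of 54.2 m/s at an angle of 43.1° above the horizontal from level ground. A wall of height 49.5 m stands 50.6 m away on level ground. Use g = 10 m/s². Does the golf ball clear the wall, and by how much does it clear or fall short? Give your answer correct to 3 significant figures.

No — it falls 10.3 m short of clearing the wall.

v_x = 54.2 cos 43.1° = 39.57 m/s; v_y0 = 54.2 sin 43.1° = 37.03 m/s.
Time to reach the wall: t = 50.6 / 39.57 = 1.279 s.
Height at that point: y = 37.03×1.279 − 5.000×1.279² = 39.18 m.
That is 49.5 − 39.18 = 10.3 m below the top of the wall, so the golf ball does not clear it.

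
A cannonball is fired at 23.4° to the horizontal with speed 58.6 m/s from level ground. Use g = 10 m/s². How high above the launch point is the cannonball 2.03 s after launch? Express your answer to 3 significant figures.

v_y0 = 58.6 sin 23.4° = 23.27 m/s.
y(t) = v_y0 t − ½ g t² = 23.27×2.03 − 5.000×2.03² = 26.6 m.

26.6 m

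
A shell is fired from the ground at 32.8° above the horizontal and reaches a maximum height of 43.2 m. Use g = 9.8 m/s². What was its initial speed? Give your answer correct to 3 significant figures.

53.7 m/s

At maximum height v_y = 0, so (v₀ sin θ)² = 2 g H.
v₀ sin 32.8° = √(2 × 9.8 × 43.2) = 29.10 m/s.
v₀ = 29.10 / sin 32.8° = 29.10 / 0.5417 = 53.7 m/s.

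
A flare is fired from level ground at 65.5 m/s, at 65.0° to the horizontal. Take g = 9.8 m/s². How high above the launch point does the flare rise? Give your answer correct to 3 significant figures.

Vertical component of launch velocity: v_y = 65.5 sin 65.0° = 59.36 m/s.
At the highest point the vertical velocity is zero, so v_y² = 2 g h_max.
h_max = (59.36)² / (2 × 9.8) = 3524 / 19.60 = 180 m.

180 m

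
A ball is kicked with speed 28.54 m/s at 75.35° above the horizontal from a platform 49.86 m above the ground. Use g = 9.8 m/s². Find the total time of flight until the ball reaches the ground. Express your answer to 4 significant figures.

7.074 s

Vertical component: v_y = 28.54 sin 75.35° = 27.612 m/s.
Taking up as positive with launch at y = 49.86 m, landing at y = 0: 0 = 49.86 + 27.612 t − ½(9.8) t².
Solving 4.900 t² − 27.612 t − 49.86 = 0 gives t = [27.612 + √(27.612² + 4·4.900·49.86)] / 9.800 = 7.074 s.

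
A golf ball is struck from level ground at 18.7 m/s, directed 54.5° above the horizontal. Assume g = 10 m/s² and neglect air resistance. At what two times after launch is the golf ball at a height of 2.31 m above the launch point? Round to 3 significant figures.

0.160 s and 2.88 s

v_y0 = 18.7 sin 54.5° = 15.22 m/s.
Set y = v_y0 t − ½ g t² = 2.31: 5.000 t² − 15.22 t + 2.31 = 0.
t = [15.22 ± √(231.6 − 46.20)] / 10 = (15.22 ± 13.62) / 10, giving t = 0.160 s or t = 2.88 s.
So the golf ball is at 2.31 m at t = 0.160 s (rising) and t = 2.88 s (falling).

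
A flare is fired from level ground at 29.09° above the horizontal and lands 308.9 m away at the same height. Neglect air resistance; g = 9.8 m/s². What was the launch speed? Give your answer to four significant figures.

59.69 m/s

On level ground, R = v₀² sin(2θ) / g, so v₀ = √(R g / sin 2θ).
sin(2 × 29.09°) = 0.8497.
v₀ = √(308.9 × 9.8 / 0.8497) = √3562.7 = 59.69 m/s.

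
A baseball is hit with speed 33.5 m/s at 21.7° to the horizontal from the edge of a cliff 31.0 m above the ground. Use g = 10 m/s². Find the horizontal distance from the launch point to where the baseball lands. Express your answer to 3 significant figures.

Components: v_x = 33.5 cos 21.7° = 31.13 m/s, v_y = 33.5 sin 21.7° = 12.39 m/s.
Vertical: 0 = 31.0 + 12.39 t − ½(10) t² ⇒ 5.000 t² − 12.39 t − 31.0 = 0.
t = [12.39 + √(153.5 + 620.0)] / 10.00 = 4.020 s.
Horizontal: R = v_x · t = 31.13 × 4.020 = 125 m.

125 m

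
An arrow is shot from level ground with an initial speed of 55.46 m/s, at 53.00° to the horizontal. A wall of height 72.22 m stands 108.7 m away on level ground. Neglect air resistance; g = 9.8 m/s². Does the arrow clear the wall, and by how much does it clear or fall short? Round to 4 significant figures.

Yes — it clears the wall by 20.06 m.

v_x = 55.46 cos 53.00° = 33.377 m/s; v_y0 = 55.46 sin 53.00° = 44.292 m/s.
Time to reach the wall: t = 108.7 / 33.377 = 3.2567 s.
Height at that point: y = 44.292×3.2567 − 4.900×3.2567² = 92.276 m.
That is 92.276 − 72.22 = 20.06 m above the top of the wall, so the arrow clears it.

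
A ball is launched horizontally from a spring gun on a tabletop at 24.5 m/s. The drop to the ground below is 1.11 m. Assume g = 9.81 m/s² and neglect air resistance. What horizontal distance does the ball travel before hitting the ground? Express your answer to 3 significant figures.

Initial vertical velocity is zero, so the fall time comes from h = ½ g t²: t = √(2 × 1.11 / 9.81) = 0.4757 s.
Horizontal motion is uniform at 24.5 m/s, so x = 24.5 × 0.4757 = 11.7 m.

11.7 m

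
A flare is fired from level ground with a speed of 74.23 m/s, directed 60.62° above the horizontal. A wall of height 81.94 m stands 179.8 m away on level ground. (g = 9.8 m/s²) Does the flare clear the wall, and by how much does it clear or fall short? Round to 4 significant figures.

Yes — it clears the wall by 118.0 m.

v_x = 74.23 cos 60.62° = 36.417 m/s; v_y0 = 74.23 sin 60.62° = 64.683 m/s.
Time to reach the wall: t = 179.8 / 36.417 = 4.9373 s.
Height at that point: y = 64.683×4.9373 − 4.900×4.9373² = 199.91 m.
That is 199.91 − 81.94 = 118.0 m above the top of the wall, so the flare clears it.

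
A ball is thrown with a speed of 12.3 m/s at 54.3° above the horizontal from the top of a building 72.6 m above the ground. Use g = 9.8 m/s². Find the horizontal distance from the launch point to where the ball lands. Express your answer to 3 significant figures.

35.9 m

Components: v_x = 12.3 cos 54.3° = 7.178 m/s, v_y = 12.3 sin 54.3° = 9.989 m/s.
Vertical: 0 = 72.6 + 9.989 t − ½(9.8) t² ⇒ 4.900 t² − 9.989 t − 72.6 = 0.
t = [9.989 + √(99.78 + 1423)] / 9.800 = 5.001 s.
Horizontal: R = v_x · t = 7.178 × 5.001 = 35.9 m.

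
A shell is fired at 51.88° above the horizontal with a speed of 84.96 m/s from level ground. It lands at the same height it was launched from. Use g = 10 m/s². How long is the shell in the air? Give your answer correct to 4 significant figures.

Vertical component: v_y = 84.96 sin 51.88° = 66.840 m/s.
For a projectile landing at launch height, time of flight is t = 2 v_y / g = 2 × 66.840 / 10 = 13.37 s.

13.37 s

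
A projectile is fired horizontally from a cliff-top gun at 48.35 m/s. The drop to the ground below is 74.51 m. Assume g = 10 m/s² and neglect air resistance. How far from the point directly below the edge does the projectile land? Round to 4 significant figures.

Initial vertical velocity is zero, so the fall time comes from h = ½ g t²: t = √(2 × 74.51 / 10) = 3.8603 s.
Horizontal motion is uniform at 48.35 m/s, so x = 48.35 × 3.8603 = 186.6 m.

186.6 m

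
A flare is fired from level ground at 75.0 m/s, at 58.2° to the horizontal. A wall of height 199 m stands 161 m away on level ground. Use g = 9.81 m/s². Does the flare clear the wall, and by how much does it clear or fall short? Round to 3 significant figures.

No — it falls 20.7 m short of clearing the wall.

v_x = 75.0 cos 58.2° = 39.52 m/s; v_y0 = 75.0 sin 58.2° = 63.74 m/s.
Time to reach the wall: t = 161 / 39.52 = 4.074 s.
Height at that point: y = 63.74×4.074 − 4.905×4.074² = 178.3 m.
That is 199 − 178.3 = 20.7 m below the top of the wall, so the flare does not clear it.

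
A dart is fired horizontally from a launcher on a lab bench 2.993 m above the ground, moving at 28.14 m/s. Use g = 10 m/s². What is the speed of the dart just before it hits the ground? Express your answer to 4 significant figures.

Fall time: t = √(2 × 2.993 / 10) = 0.77369 s.
At impact: v_x = 28.14 m/s (unchanged), v_y = g t = 10 × 0.77369 = 7.7369 m/s.
Speed = √(v_x² + v_y²) = √(791.86 + 59.860) = 29.18 m/s.

29.18 m/s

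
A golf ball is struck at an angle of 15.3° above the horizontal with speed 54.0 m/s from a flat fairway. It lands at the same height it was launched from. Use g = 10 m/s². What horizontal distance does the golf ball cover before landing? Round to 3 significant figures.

Components: v_x = 54.0 cos 15.3° = 52.09 m/s, v_y = 54.0 sin 15.3° = 14.25 m/s.
Time of flight (same landing height): t = 2 v_y / g = 2 × 14.25 / 10 = 2.850 s.
Range: R = v_x · t = 52.09 × 2.850 = 148 m.

148 m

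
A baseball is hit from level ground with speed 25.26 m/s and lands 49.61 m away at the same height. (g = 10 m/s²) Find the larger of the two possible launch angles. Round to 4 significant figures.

Level-ground range: R = v₀² sin(2θ)/g ⇒ sin 2θ = R g / v₀² = 49.61×10/25.26² = 0.7775.
2θ = arcsin(0.7775) = 51.032° or 180° − 51.032° = 128.968°.
So θ = 25.52° or θ = 64.48°.

64.48°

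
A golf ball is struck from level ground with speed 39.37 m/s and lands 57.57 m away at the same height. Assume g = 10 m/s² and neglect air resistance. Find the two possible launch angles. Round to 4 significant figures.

Level-ground range: R = v₀² sin(2θ)/g ⇒ sin 2θ = R g / v₀² = 57.57×10/39.37² = 0.3714.
2θ = arcsin(0.3714) = 21.802° or 180° − 21.802° = 158.198°.
So θ = 10.90° or θ = 79.10°.

10.90° and 79.10°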